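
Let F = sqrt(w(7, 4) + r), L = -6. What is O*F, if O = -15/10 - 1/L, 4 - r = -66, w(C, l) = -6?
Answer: -32/3 ≈ -10.667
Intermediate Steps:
r = 70 (r = 4 - 1*(-66) = 4 + 66 = 70)
F = 8 (F = sqrt(-6 + 70) = sqrt(64) = 8)
O = -4/3 (O = -15/10 - 1/(-6) = -15*1/10 - 1*(-1/6) = -3/2 + 1/6 = -4/3 ≈ -1.3333)
O*F = -4/3*8 = -32/3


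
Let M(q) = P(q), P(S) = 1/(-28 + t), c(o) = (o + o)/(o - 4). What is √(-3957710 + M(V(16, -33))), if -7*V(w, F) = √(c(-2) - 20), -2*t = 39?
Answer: 6*I*√992175915/95 ≈ 1989.4*I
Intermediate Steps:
t = -39/2 (t = -½*39 = -39/2 ≈ -19.500)
c(o) = 2*o/(-4 + o) (c(o) = (2*o)/(-4 + o) = 2*o/(-4 + o))
P(S) = -2/95 (P(S) = 1/(-28 - 39/2) = 1/(-95/2) = -2/95)
V(w, F) = -I*√174/21 (V(w, F) = -√(2*(-2)/(-4 - 2) - 20)/7 = -√(2*(-2)/(-6) - 20)/7 = -√(2*(-2)*(-⅙) - 20)/7 = -√(⅔ - 20)/7 = -I*√174/21)
M(q) = -2/95
√(-3957710 + M(V(16, -33))) = √(-3957710 - 2/95) = √(-375982452/95) = 6*I*√992175915/95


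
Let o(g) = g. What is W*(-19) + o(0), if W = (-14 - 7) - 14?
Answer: 665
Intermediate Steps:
W = -35 (W = -21 - 14 = -35)
W*(-19) + o(0) = -35*(-19) + 0 = 665 + 0 = 665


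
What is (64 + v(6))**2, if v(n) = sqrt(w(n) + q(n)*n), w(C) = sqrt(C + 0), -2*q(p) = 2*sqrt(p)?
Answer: (64 + I*sqrt(5)*6**(1/4))**2 ≈ 4083.8 + 447.95*I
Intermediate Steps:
q(p) = -sqrt(p)
w(C) = sqrt(C)
v(n) = sqrt(sqrt(n) - n**(3/2)) (v(n) = sqrt(sqrt(n) + (-sqrt(n))*n) = sqrt(sqrt(n) - n**(3/2)))
(64 + v(6))**2 = (64 + sqrt(sqrt(6)*(1 - 1*6)))**2 = (64 + sqrt(sqrt(6)*(1 - 6)))**2 = (64 + sqrt(sqrt(6)*(-5)))**2 = (64 + sqrt(-5*sqrt(6)))**2 = (64 + I*sqrt(5)*6**(1/4))**2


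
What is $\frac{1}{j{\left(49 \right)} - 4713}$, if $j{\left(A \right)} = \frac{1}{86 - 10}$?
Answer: $- \frac{76}{358187} \approx -0.00021218$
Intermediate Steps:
$j{\left(A \right)} = \frac{1}{76}$
$\frac{1}{j{\left(49 \right)} - 4713} = \frac{1}{\frac{1}{76} - 4713} = \frac{1}{- \frac{358187}{76}} = - \frac{76}{358187}$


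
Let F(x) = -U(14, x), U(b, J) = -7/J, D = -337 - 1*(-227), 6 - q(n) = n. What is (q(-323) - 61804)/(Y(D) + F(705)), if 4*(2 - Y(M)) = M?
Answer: -86679750/41609 ≈ -2083.2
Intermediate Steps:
q(n) = 6 - n
D = -110 (D = -337 + 227 = -110)
Y(M) = 2 - M/4
F(x) = 7/x (F(x) = -(-7)/x = 7/x)
(q(-323) - 61804)/(Y(D) + F(705)) = ((6 - 1*(-323)) - 61804)/((2 - ¼*(-110)) + 7/705) = ((6 + 323) - 61804)/((2 + 55/2) + 7*(1/705)) = (329 - 61804)/(59/2 + 7/705) = -61475/41609/1410 = -61475*1410/41609 = -86679750/41609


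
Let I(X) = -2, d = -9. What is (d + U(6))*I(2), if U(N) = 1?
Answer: 16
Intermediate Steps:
(d + U(6))*I(2) = (-9 + 1)*(-2) = -8*(-2) = 16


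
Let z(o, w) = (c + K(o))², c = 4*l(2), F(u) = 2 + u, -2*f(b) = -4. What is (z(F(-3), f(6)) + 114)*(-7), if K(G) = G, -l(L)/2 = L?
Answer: -2821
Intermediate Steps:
f(b) = 2 (f(b) = -½*(-4) = 2)
l(L) = -2*L
c = -16 (c = 4*(-2*2) = 4*(-4) = -16)
z(o, w) = (-16 + o)²
(z(F(-3), f(6)) + 114)*(-7) = ((-16 + (2 - 3))² + 114)*(-7) = ((-16 - 1)² + 114)*(-7) = ((-17)² + 114)*(-7) = (289 + 114)*(-7) = 403*(-7) = -2821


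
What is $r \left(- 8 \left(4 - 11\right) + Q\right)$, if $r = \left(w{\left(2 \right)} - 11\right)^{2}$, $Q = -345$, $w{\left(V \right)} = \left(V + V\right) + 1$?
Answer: $-10404$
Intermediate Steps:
$w{\left(V \right)} = 1 + 2 V$ ($w{\left(V \right)} = 2 V + 1 = 1 + 2 V$)
$r = 36$ ($r = \left(\left(1 + 2 \cdot 2\right) - 11\right)^{2} = \left(\left(1 + 4\right) - 11\right)^{2} = \left(5 - 11\right)^{2} = \left(-6\right)^{2} = 36$)
$r \left(- 8 \left(4 - 11\right) + Q\right) = 36 \left(- 8 \left(4 - 11\right) - 345\right) = 36 \left(\left(-8\right) \left(-7\right) - 345\right) = 36 \left(56 - 345\right) = 36 \left(-289\right) = -10404$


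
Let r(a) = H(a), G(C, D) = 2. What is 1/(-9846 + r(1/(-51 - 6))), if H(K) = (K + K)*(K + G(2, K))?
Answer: -3249/31989880 ≈ -0.00010156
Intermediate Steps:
H(K) = 2*K*(2 + K) (H(K) = (K + K)*(K + 2) = (2*K)*(2 + K) = 2*K*(2 + K))
r(a) = 2*a*(2 + a)
1/(-9846 + r(1/(-51 - 6))) = 1/(-9846 + 2*(2 + 1/(-51 - 6))/(-51 - 6)) = 1/(-9846 + 2*(2 + 1/(-57))/(-57)) = 1/(-9846 + 2*(-1/57)*(2 - 1/57)) = 1/(-9846 + 2*(-1/57)*(113/57)) = 1/(-9846 - 226/3249) = 1/(-31989880/3249) = -3249/31989880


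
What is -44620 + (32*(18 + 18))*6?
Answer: -37708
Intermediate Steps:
-44620 + (32*(18 + 18))*6 = -44620 + (32*36)*6 = -44620 + 1152*6 = -44620 + 6912 = -37708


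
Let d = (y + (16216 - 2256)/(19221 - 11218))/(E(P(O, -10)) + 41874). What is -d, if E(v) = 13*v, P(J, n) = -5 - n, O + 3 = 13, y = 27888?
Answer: -223201624/335637817 ≈ -0.66501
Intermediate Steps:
O = 10 (O = -3 + 13 = 10)
d = 223201624/335637817 (d = (27888 + (16216 - 2256)/(19221 - 11218))/(13*(-5 - 1*(-10)) + 41874) = (27888 + 13960/8003)/(13*(-5 + 10) + 41874) = (27888 + 13960*(1/8003))/(13*5 + 41874) = (27888 + 13960/8003)/(65 + 41874) = (223201624/8003)/41939 = (223201624/8003)*(1/41939) = 223201624/335637817 ≈ 0.66501)
-d = -1*223201624/335637817 = -223201624/335637817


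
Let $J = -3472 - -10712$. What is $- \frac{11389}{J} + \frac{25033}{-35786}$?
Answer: $- \frac{294402837}{129545320} \approx -2.2726$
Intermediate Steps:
$J = 7240$ ($J = -3472 + 10712 = 7240$)
$- \frac{11389}{J} + \frac{25033}{-35786} = - \frac{11389}{7240} + \frac{25033}{-35786} = \left(-11389\right) \frac{1}{7240} + 25033 \left(- \frac{1}{35786}\right) = - \frac{11389}{7240} - \frac{25033}{35786} = - \frac{294402837}{129545320}$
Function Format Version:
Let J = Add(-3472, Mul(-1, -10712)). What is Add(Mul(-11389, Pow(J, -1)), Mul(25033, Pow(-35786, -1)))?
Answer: Rational(-294402837, 129545320) ≈ -2.2726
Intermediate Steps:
J = 7240 (J = Add(-3472, 10712) = 7240)
Add(Mul(-11389, Pow(J, -1)), Mul(25033, Pow(-35786, -1))) = Add(Mul(-11389, Pow(7240, -1)), Mul(25033, Pow(-35786, -1))) = Add(Mul(-11389, Rational(1, 7240)), Mul(25033, Rational(-1, 35786))) = Add(Rational(-11389, 7240), Rational(-25033, 35786)) = Rational(-294402837, 129545320)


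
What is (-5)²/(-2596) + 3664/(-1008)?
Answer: -596059/163548 ≈ -3.6446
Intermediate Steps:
(-5)²/(-2596) + 3664/(-1008) = 25*(-1/2596) + 3664*(-1/1008) = -25/2596 - 229/63 = -596059/163548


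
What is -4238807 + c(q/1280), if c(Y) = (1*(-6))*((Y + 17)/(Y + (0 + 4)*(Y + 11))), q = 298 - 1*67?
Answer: -243625564271/57475 ≈ -4.2388e+6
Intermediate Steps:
q = 231 (q = 298 - 67 = 231)
c(Y) = -6*(17 + Y)/(44 + 5*Y) (c(Y) = -6*(17 + Y)/(Y + 4*(11 + Y)) = -6*(17 + Y)/(Y + (44 + 4*Y)) = -6*(17 + Y)/(44 + 5*Y))
-4238807 + c(q/1280) = -4238807 + 6*(-17 - 231/1280)/(44 + 5*(231/1280)) = -4238807 + 6*(-17 - 231/1280)/(44 + 5*(231*(1/1280))) = -4238807 + 6*(-17 - 1*231/1280)/(44 + 5*(231/1280)) = -4238807 + 6*(-17 - 231/1280)/(44 + 231/256) = -4238807 + 6*(-21991/1280)/(11495/256) = -4238807 + 6*(256/11495)*(-21991/1280) = -4238807 - 131946/57475 = -243625564271/57475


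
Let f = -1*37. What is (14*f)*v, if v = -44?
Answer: 22792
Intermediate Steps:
f = -37
(14*f)*v = (14*(-37))*(-44) = -518*(-44) = 22792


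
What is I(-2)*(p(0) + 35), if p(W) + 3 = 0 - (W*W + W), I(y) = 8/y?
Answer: -128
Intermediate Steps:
p(W) = -3 - W - W² (p(W) = -3 + (0 - (W*W + W)) = -3 + (0 - (W² + W)) = -3 + (0 - (W + W²)) = -3 + (0 + (-W - W²)) = -3 + (-W - W²) = -3 - W - W²)
I(-2)*(p(0) + 35) = (8/(-2))*((-3 - 1*0 - 1*0²) + 35) = (8*(-½))*((-3 + 0 - 1*0) + 35) = -4*((-3 + 0 + 0) + 35) = -4*(-3 + 35) = -4*32 = -128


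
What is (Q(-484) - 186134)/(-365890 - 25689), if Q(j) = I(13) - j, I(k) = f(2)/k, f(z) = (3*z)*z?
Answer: 2413438/5090527 ≈ 0.47410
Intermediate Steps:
f(z) = 3*z²
I(k) = 12/k (I(k) = (3*2²)/k = (3*4)/k = 12/k)
Q(j) = 12/13 - j
(Q(-484) - 186134)/(-365890 - 25689) = ((12/13 - 1*(-484)) - 186134)/(-365890 - 25689) = ((12/13 + 484) - 186134)/(-391579) = (6304/13 - 186134)*(-1/391579) = -2413438/13*(-1/391579) = 2413438/5090527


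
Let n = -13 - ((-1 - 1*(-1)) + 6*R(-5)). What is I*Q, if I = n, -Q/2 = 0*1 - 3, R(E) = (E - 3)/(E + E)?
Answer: -534/5 ≈ -106.80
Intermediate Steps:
R(E) = (-3 + E)/(2*E) (R(E) = (-3 + E)/((2*E)) = (-3 + E)*(1/(2*E)) = (-3 + E)/(2*E))
Q = 6 (Q = -2*(0*1 - 3) = -2*(0 - 3) = -2*(-3) = 6)
n = -89/5 (n = -13 - ((-1 - 1*(-1)) + 6*((1/2)*(-3 - 5)/(-5))) = -13 - ((-1 + 1) + 6*((1/2)*(-1/5)*(-8))) = -13 - (0 + 6*(4/5)) = -13 - (0 + 24/5) = -13 - 1*24/5 = -13 - 24/5 = -89/5 ≈ -17.800)
I = -89/5 ≈ -17.800
I*Q = -89/5*6 = -534/5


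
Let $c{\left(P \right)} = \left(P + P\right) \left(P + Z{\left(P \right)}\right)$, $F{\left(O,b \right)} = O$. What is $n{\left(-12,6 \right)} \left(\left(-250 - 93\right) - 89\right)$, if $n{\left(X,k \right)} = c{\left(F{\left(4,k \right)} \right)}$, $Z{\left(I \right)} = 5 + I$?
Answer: $-44928$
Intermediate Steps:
$c{\left(P \right)} = 2 P \left(5 + 2 P\right)$ ($c{\left(P \right)} = \left(P + P\right) \left(P + \left(5 + P\right)\right) = 2 P \left(5 + 2 P\right)$)
$n{\left(X,k \right)} = 104$ ($n{\left(X,k \right)} = 2 \cdot 4 \left(5 + 2 \cdot 4\right) = 2 \cdot 4 \left(5 + 8\right) = 2 \cdot 4 \cdot 13 = 104$)
$n{\left(-12,6 \right)} \left(\left(-250 - 93\right) - 89\right) = 104 \left(\left(-250 - 93\right) - 89\right) = 104 \left(-343 - 89\right) = 104 \left(-432\right) = -44928$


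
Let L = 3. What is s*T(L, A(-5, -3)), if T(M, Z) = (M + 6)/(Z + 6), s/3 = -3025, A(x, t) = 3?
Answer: -9075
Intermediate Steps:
s = -9075 (s = 3*(-3025) = -9075)
T(M, Z) = (6 + M)/(6 + Z)
s*T(L, A(-5, -3)) = -9075*(6 + 3)/(6 + 3) = -9075*9/9 = -3025*9/3 = -9075*1 = -9075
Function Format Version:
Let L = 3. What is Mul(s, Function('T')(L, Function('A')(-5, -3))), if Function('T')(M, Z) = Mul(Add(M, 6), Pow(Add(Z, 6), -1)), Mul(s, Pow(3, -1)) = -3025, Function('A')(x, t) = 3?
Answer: -9075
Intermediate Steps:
s = -9075 (s = Mul(3, -3025) = -9075)
Function('T')(M, Z) = Mul(Pow(Add(6, Z), -1), Add(6, M)) (Function('T')(M, Z) = Mul(Add(6, M), Pow(Add(6, Z), -1)) = Mul(Pow(Add(6, Z), -1), Add(6, M)))
Mul(s, Function('T')(L, Function('A')(-5, -3))) = Mul(-9075, Mul(Pow(Add(6, 3), -1), Add(6, 3))) = Mul(-9075, Mul(Pow(9, -1), 9)) = Mul(-9075, Mul(Rational(1, 9), 9)) = Mul(-9075, 1) = -9075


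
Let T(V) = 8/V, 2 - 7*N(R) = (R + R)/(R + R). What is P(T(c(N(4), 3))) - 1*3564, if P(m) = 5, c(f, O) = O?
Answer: -3559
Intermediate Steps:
N(R) = 1/7 (N(R) = 2/7 - (R + R)/(7*(R + R)) = 2/7 - 2*R/(7*(2*R)) = 2/7 - 2*R*1/(2*R)/7 = 2/7 - 1/7*1 = 2/7 - 1/7 = 1/7)
P(T(c(N(4), 3))) - 1*3564 = 5 - 1*3564 = 5 - 3564 = -3559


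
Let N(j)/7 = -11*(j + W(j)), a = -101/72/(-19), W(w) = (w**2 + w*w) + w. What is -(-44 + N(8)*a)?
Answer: 16390/19 ≈ 862.63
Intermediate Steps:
W(w) = w + 2*w**2 (W(w) = (w**2 + w**2) + w = 2*w**2 + w = w + 2*w**2)
a = 101/1368 (a = -101*1/72*(-1/19) = -101/72*(-1/19) = 101/1368 ≈ 0.073830)
N(j) = -77*j - 77*j*(1 + 2*j) (N(j) = 7*(-11*(j + j*(1 + 2*j))) = 7*(-11*j - 11*j*(1 + 2*j)) = -77*j - 77*j*(1 + 2*j))
-(-44 + N(8)*a) = -(-44 + (154*8*(-1 - 1*8))*(101/1368)) = -(-44 + (154*8*(-1 - 8))*(101/1368)) = -(-44 + (154*8*(-9))*(101/1368)) = -(-44 - 11088*101/1368) = -(-44 - 15554/19) = -1*(-16390/19) = 16390/19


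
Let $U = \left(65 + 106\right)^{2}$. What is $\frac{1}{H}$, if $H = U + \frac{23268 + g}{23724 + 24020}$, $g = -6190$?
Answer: $\frac{23872}{698049691} \approx 3.4198 \cdot 10^{-5}$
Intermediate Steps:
$U = 29241$ ($U = 171^{2} = 29241$)
$H = \frac{698049691}{23872}$ ($H = 29241 + \frac{23268 - 6190}{23724 + 24020} = 29241 + \frac{17078}{47744} = 29241 + 17078 \cdot \frac{1}{47744} = 29241 + \frac{8539}{23872} = \frac{698049691}{23872} \approx 29241.0$)
$\frac{1}{H} = \frac{1}{\frac{698049691}{23872}} = \frac{23872}{698049691}$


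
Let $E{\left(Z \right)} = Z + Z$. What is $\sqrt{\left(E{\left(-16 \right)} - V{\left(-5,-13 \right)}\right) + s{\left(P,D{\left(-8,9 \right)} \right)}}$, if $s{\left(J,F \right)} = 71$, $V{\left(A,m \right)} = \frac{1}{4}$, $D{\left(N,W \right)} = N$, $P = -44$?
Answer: $\frac{\sqrt{155}}{2} \approx 6.225$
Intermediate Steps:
$V{\left(A,m \right)} = \frac{1}{4}$
$E{\left(Z \right)} = 2 Z$
$\sqrt{\left(E{\left(-16 \right)} - V{\left(-5,-13 \right)}\right) + s{\left(P,D{\left(-8,9 \right)} \right)}} = \sqrt{\left(2 \left(-16\right) - \frac{1}{4}\right) + 71} = \sqrt{\left(-32 - \frac{1}{4}\right) + 71} = \sqrt{- \frac{129}{4} + 71} = \sqrt{\frac{155}{4}} = \frac{\sqrt{155}}{2}$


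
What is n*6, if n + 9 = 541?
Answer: 3192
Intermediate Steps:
n = 532 (n = -9 + 541 = 532)
n*6 = 532*6 = 3192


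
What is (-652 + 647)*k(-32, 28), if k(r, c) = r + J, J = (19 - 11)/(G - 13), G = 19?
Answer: 460/3 ≈ 153.33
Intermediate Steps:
J = 4/3 (J = (19 - 11)/(19 - 13) = 8/6 = 8*(1/6) = 4/3 ≈ 1.3333)
k(r, c) = 4/3 + r (k(r, c) = r + 4/3 = 4/3 + r)
(-652 + 647)*k(-32, 28) = (-652 + 647)*(4/3 - 32) = -5*(-92/3) = 460/3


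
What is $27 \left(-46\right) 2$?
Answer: $-2484$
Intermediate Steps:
$27 \left(-46\right) 2 = \left(-1242\right) 2 = -2484$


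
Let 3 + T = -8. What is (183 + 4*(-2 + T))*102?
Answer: 13362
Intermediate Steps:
T = -11 (T = -3 - 8 = -11)
(183 + 4*(-2 + T))*102 = (183 + 4*(-2 - 11))*102 = (183 + 4*(-13))*102 = (183 - 52)*102 = 131*102 = 13362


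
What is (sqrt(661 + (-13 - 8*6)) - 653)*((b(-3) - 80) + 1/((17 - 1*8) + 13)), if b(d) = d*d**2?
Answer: 1536509/22 - 11765*sqrt(6)/11 ≈ 67222.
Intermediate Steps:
b(d) = d**3
(sqrt(661 + (-13 - 8*6)) - 653)*((b(-3) - 80) + 1/((17 - 1*8) + 13)) = (sqrt(661 + (-13 - 8*6)) - 653)*(((-3)**3 - 80) + 1/((17 - 1*8) + 13)) = (sqrt(661 + (-13 - 48)) - 653)*((-27 - 80) + 1/((17 - 8) + 13)) = (sqrt(661 - 61) - 653)*(-107 + 1/(9 + 13)) = (sqrt(600) - 653)*(-107 + 1/22) = (10*sqrt(6) - 653)*(-107 + 1/22) = (-653 + 10*sqrt(6))*(-2353/22) = 1536509/22 - 11765*sqrt(6)/11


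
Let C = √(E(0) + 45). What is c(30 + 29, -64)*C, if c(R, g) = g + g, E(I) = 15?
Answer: -256*√15 ≈ -991.48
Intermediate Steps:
c(R, g) = 2*g
C = 2*√15 (C = √(15 + 45) = √60 = 2*√15 ≈ 7.7460)
c(30 + 29, -64)*C = (2*(-64))*(2*√15) = -256*√15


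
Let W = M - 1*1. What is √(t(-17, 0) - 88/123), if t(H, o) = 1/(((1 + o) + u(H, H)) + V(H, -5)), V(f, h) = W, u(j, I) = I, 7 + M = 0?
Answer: I*√183270/492 ≈ 0.87012*I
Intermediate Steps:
M = -7 (M = -7 + 0 = -7)
W = -8 (W = -7 - 1*1 = -7 - 1 = -8)
V(f, h) = -8
t(H, o) = 1/(-7 + H + o) (t(H, o) = 1/(((1 + o) + H) - 8) = 1/((1 + H + o) - 8) = 1/(-7 + H + o))
√(t(-17, 0) - 88/123) = √(1/(-7 - 17 + 0) - 88/123) = √(1/(-24) - 88*1/123) = √(-1/24 - 88/123) = √(-745/984) = I*√183270/492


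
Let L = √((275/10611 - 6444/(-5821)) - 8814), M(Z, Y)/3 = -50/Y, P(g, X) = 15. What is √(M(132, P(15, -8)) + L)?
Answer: √(-52333562484090 + 3812755*I*√16603514236896953)/2287653 ≈ 6.4965 + 7.2252*I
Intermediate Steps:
M(Z, Y) = -150/Y (M(Z, Y) = 3*(-50/Y) = -150/Y)
L = 5*I*√16603514236896953/6862959 (L = √((275*(1/10611) - 6444*(-1/5821)) - 8814) = √((275/10611 + 6444/5821) - 8814) = √(69978059/61766631 - 8814) = √(-544341107575/61766631) = 5*I*√16603514236896953/6862959 ≈ 93.877*I)
√(M(132, P(15, -8)) + L) = √(-150/15 + 5*I*√16603514236896953/6862959) = √(-150*1/15 + 5*I*√16603514236896953/6862959) = √(-10 + 5*I*√16603514236896953/6862959)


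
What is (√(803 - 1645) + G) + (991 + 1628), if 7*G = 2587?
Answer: 20920/7 + I*√842 ≈ 2988.6 + 29.017*I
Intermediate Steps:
G = 2587/7 (G = (⅐)*2587 = 2587/7 ≈ 369.57)
(√(803 - 1645) + G) + (991 + 1628) = (√(803 - 1645) + 2587/7) + (991 + 1628) = (√(-842) + 2587/7) + 2619 = (I*√842 + 2587/7) + 2619 = (2587/7 + I*√842) + 2619 = 20920/7 + I*√842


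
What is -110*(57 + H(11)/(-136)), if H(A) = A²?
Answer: -419705/68 ≈ -6172.1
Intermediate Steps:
-110*(57 + H(11)/(-136)) = -110*(57 + 11²/(-136)) = -110*(57 + 121*(-1/136)) = -110*(57 - 121/136) = -110*7631/136 = -419705/68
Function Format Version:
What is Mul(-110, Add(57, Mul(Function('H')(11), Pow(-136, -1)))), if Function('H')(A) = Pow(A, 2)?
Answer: Rational(-419705, 68) ≈ -6172.1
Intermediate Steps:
Mul(-110, Add(57, Mul(Function('H')(11), Pow(-136, -1)))) = Mul(-110, Add(57, Mul(Pow(11, 2), Pow(-136, -1)))) = Mul(-110, Add(57, Mul(121, Rational(-1, 136)))) = Mul(-110, Add(57, Rational(-121, 136))) = Mul(-110, Rational(7631, 136)) = Rational(-419705, 68)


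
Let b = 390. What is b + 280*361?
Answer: 101470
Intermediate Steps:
b + 280*361 = 390 + 280*361 = 390 + 101080 = 101470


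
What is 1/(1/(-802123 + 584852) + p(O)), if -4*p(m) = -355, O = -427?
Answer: 869084/77131201 ≈ 0.011268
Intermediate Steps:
p(m) = 355/4 (p(m) = -1/4*(-355) = 355/4)
1/(1/(-802123 + 584852) + p(O)) = 1/(1/(-802123 + 584852) + 355/4) = 1/(1/(-217271) + 355/4) = 1/(-1/217271 + 355/4) = 1/(77131201/869084) = 869084/77131201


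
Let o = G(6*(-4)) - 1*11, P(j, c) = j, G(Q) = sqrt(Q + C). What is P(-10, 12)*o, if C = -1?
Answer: 110 - 50*I ≈ 110.0 - 50.0*I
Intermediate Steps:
G(Q) = sqrt(-1 + Q) (G(Q) = sqrt(Q - 1) = sqrt(-1 + Q))
o = -11 + 5*I (o = sqrt(-1 + 6*(-4)) - 1*11 = sqrt(-1 - 24) - 11 = sqrt(-25) - 11 = 5*I - 11 = -11 + 5*I ≈ -11.0 + 5.0*I)
P(-10, 12)*o = -10*(-11 + 5*I) = 110 - 50*I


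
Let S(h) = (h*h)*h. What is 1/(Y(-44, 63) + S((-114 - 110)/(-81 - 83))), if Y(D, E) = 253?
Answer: 68921/17612629 ≈ 0.0039132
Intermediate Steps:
S(h) = h**3 (S(h) = h**2*h = h**3)
1/(Y(-44, 63) + S((-114 - 110)/(-81 - 83))) = 1/(253 + ((-114 - 110)/(-81 - 83))**3) = 1/(253 + (-224/(-164))**3) = 1/(253 + (-224*(-1/164))**3) = 1/(253 + (56/41)**3) = 1/(253 + 175616/68921) = 1/(17612629/68921) = 68921/17612629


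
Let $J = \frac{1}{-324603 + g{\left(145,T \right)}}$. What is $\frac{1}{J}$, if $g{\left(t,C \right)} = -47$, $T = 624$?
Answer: $-324650$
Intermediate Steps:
$J = - \frac{1}{324650}$ ($J = \frac{1}{-324603 - 47} = \frac{1}{-324650} = - \frac{1}{324650} \approx -3.0802 \cdot 10^{-6}$)
$\frac{1}{J} = \frac{1}{- \frac{1}{324650}} = -324650$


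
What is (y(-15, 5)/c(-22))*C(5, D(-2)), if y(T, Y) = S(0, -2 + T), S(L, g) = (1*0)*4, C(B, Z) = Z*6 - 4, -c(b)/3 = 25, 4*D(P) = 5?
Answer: 0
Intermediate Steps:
D(P) = 5/4 (D(P) = (1/4)*5 = 5/4)
c(b) = -75 (c(b) = -3*25 = -75)
C(B, Z) = -4 + 6*Z (C(B, Z) = 6*Z - 4 = -4 + 6*Z)
S(L, g) = 0 (S(L, g) = 0*4 = 0)
y(T, Y) = 0
(y(-15, 5)/c(-22))*C(5, D(-2)) = (0/(-75))*(-4 + 6*(5/4)) = (0*(-1/75))*(-4 + 15/2) = 0*(7/2) = 0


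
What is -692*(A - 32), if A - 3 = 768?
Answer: -511388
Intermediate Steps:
A = 771 (A = 3 + 768 = 771)
-692*(A - 32) = -692*(771 - 32) = -692*739 = -511388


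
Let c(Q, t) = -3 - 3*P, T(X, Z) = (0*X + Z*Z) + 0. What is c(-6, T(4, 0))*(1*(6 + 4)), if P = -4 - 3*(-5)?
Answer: -360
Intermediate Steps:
P = 11 (P = -4 + 15 = 11)
T(X, Z) = Z**2 (T(X, Z) = (0 + Z**2) + 0 = Z**2 + 0 = Z**2)
c(Q, t) = -36 (c(Q, t) = -3 - 3*11 = -3 - 33 = -36)
c(-6, T(4, 0))*(1*(6 + 4)) = -36*(6 + 4) = -36*10 = -360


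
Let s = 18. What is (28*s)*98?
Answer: 49392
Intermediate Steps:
(28*s)*98 = (28*18)*98 = 504*98 = 49392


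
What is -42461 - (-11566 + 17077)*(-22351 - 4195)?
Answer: 146252545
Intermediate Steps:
-42461 - (-11566 + 17077)*(-22351 - 4195) = -42461 - 5511*(-26546) = -42461 - 1*(-146295006) = -42461 + 146295006 = 146252545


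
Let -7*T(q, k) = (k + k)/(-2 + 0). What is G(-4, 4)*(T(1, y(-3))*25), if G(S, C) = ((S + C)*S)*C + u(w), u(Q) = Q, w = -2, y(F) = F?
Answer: 150/7 ≈ 21.429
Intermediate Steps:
T(q, k) = k/7 (T(q, k) = -(k + k)/(7*(-2 + 0)) = -2*k/(7*(-2)) = -2*k*(-1)/(7*2) = -(-1)*k/7 = k/7)
G(S, C) = -2 + C*S*(C + S) (G(S, C) = ((S + C)*S)*C - 2 = ((C + S)*S)*C - 2 = (S*(C + S))*C - 2 = C*S*(C + S) - 2 = -2 + C*S*(C + S))
G(-4, 4)*(T(1, y(-3))*25) = (-2 + 4*(-4)² - 4*4²)*(((⅐)*(-3))*25) = (-2 + 4*16 - 4*16)*(-3/7*25) = (-2 + 64 - 64)*(-75/7) = -2*(-75/7) = 150/7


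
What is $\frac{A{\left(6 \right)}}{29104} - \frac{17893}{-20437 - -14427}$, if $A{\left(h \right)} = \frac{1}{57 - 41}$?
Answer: $\frac{4166065981}{1399320320} \approx 2.9772$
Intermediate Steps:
$A{\left(h \right)} = \frac{1}{16}$
$\frac{A{\left(6 \right)}}{29104} - \frac{17893}{-20437 - -14427} = \frac{1}{16 \cdot 29104} - \frac{17893}{-20437 - -14427} = \frac{1}{16} \cdot \frac{1}{29104} - \frac{17893}{-20437 + 14427} = \frac{1}{465664} - \frac{17893}{-6010} = \frac{1}{465664} - - \frac{17893}{6010} = \frac{1}{465664} + \frac{17893}{6010} = \frac{4166065981}{1399320320}$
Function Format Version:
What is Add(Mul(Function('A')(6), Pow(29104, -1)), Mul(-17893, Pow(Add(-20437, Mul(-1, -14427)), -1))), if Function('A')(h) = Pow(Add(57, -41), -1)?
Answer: Rational(4166065981, 1399320320) ≈ 2.9772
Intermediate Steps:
Function('A')(h) = Rational(1, 16) (Function('A')(h) = Pow(16, -1) = Rational(1, 16))
Add(Mul(Function('A')(6), Pow(29104, -1)), Mul(-17893, Pow(Add(-20437, Mul(-1, -14427)), -1))) = Add(Mul(Rational(1, 16), Pow(29104, -1)), Mul(-17893, Pow(Add(-20437, Mul(-1, -14427)), -1))) = Add(Mul(Rational(1, 16), Rational(1, 29104)), Mul(-17893, Pow(Add(-20437, 14427), -1))) = Add(Rational(1, 465664), Mul(-17893, Pow(-6010, -1))) = Add(Rational(1, 465664), Mul(-17893, Rational(-1, 6010))) = Add(Rational(1, 465664), Rational(17893, 6010)) = Rational(4166065981, 1399320320)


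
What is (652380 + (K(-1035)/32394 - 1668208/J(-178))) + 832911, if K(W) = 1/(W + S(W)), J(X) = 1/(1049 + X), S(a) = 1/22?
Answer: -535306754676224372/368789493 ≈ -1.4515e+9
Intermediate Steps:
S(a) = 1/22
K(W) = 1/(1/22 + W) (K(W) = 1/(W + 1/22) = 1/(1/22 + W))
(652380 + (K(-1035)/32394 - 1668208/J(-178))) + 832911 = (652380 + ((22/(1 + 22*(-1035)))/32394 - 1668208/(1/(1049 - 178)))) + 832911 = (652380 + ((22/(1 - 22770))*(1/32394) - 1668208/(1/871))) + 832911 = (652380 + ((22/(-22769))*(1/32394) - 1668208/1/871)) + 832911 = (652380 + ((22*(-1/22769))*(1/32394) - 1668208*871)) + 832911 = (652380 + (-22/22769*1/32394 - 1453009168)) + 832911 = (652380 + (-11/368789493 - 1453009168)) + 832911 = (652380 - 535854514391071835/368789493) + 832911 = -535613923501628495/368789493 + 832911 = -535306754676224372/368789493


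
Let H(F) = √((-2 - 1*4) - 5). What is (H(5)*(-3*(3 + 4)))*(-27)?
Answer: 567*I*√11 ≈ 1880.5*I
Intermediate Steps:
H(F) = I*√11 (H(F) = √((-2 - 4) - 5) = √(-6 - 5) = √(-11) = I*√11)
(H(5)*(-3*(3 + 4)))*(-27) = ((I*√11)*(-3*(3 + 4)))*(-27) = ((I*√11)*(-3*7))*(-27) = ((I*√11)*(-21))*(-27) = -21*I*√11*(-27) = 567*I*√11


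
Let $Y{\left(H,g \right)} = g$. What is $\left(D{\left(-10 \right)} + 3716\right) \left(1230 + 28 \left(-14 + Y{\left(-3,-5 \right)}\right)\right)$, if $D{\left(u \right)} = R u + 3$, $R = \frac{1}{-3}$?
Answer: $\frac{7794566}{3} \approx 2.5982 \cdot 10^{6}$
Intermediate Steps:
$R = - \frac{1}{3} \approx -0.33333$
$D{\left(u \right)} = 3 - \frac{u}{3}$ ($D{\left(u \right)} = - \frac{u}{3} + 3 = 3 - \frac{u}{3}$)
$\left(D{\left(-10 \right)} + 3716\right) \left(1230 + 28 \left(-14 + Y{\left(-3,-5 \right)}\right)\right) = \left(\left(3 - - \frac{10}{3}\right) + 3716\right) \left(1230 + 28 \left(-14 - 5\right)\right) = \left(\left(3 + \frac{10}{3}\right) + 3716\right) \left(1230 + 28 \left(-19\right)\right) = \left(\frac{19}{3} + 3716\right) \left(1230 - 532\right) = \frac{11167}{3} \cdot 698 = \frac{7794566}{3}$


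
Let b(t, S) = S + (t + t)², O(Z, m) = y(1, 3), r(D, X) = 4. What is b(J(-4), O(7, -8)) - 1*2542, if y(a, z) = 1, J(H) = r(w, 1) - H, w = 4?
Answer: -2285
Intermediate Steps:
J(H) = 4 - H
O(Z, m) = 1
b(t, S) = S + 4*t² (b(t, S) = S + (2*t)² = S + 4*t²)
b(J(-4), O(7, -8)) - 1*2542 = (1 + 4*(4 - 1*(-4))²) - 1*2542 = (1 + 4*(4 + 4)²) - 2542 = (1 + 4*8²) - 2542 = (1 + 4*64) - 2542 = (1 + 256) - 2542 = 257 - 2542 = -2285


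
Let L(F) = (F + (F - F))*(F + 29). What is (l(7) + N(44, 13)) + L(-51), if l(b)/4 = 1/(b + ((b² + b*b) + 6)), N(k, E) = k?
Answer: 129430/111 ≈ 1166.0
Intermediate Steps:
L(F) = F*(29 + F) (L(F) = (F + 0)*(29 + F) = F*(29 + F))
l(b) = 4/(6 + b + 2*b²) (l(b) = 4/(b + ((b² + b*b) + 6)) = 4/(b + ((b² + b²) + 6)) = 4/(b + (2*b² + 6)) = 4/(b + (6 + 2*b²)) = 4/(6 + b + 2*b²))
(l(7) + N(44, 13)) + L(-51) = (4/(6 + 7 + 2*7²) + 44) - 51*(29 - 51) = (4/(6 + 7 + 2*49) + 44) - 51*(-22) = (4/(6 + 7 + 98) + 44) + 1122 = (4/111 + 44) + 1122 = 4888/111 + 1122 = 129430/111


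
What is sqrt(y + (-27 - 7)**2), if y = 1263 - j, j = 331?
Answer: 6*sqrt(58) ≈ 45.695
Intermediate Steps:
y = 932 (y = 1263 - 1*331 = 1263 - 331 = 932)
sqrt(y + (-27 - 7)**2) = sqrt(932 + (-27 - 7)**2) = sqrt(932 + (-34)**2) = sqrt(932 + 1156) = sqrt(2088) = 6*sqrt(58)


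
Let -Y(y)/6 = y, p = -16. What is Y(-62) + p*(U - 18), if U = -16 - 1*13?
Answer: 1124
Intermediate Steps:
Y(y) = -6*y
U = -29 (U = -16 - 13 = -29)
Y(-62) + p*(U - 18) = -6*(-62) - 16*(-29 - 18) = 372 - 16*(-47) = 372 + 752 = 1124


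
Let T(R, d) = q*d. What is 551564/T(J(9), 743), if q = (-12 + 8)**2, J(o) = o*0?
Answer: 137891/2972 ≈ 46.397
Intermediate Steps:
J(o) = 0
q = 16 (q = (-4)**2 = 16)
T(R, d) = 16*d
551564/T(J(9), 743) = 551564/((16*743)) = 551564/11888 = 551564*(1/11888) = 137891/2972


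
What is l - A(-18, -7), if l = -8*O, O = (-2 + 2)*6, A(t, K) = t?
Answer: 18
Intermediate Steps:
O = 0 (O = 0*6 = 0)
l = 0 (l = -8*0 = 0)
l - A(-18, -7) = 0 - 1*(-18) = 0 + 18 = 18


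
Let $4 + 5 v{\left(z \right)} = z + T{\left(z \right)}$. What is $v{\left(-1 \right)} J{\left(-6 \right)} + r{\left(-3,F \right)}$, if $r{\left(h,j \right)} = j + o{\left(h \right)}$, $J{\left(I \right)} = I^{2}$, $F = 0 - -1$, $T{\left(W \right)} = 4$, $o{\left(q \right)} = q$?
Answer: $- \frac{46}{5} \approx -9.2$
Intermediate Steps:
$F = 1$ ($F = 0 + 1 = 1$)
$r{\left(h,j \right)} = h + j$ ($r{\left(h,j \right)} = j + h = h + j$)
$v{\left(z \right)} = \frac{z}{5}$ ($v{\left(z \right)} = - \frac{4}{5} + \frac{z + 4}{5} = - \frac{4}{5} + \frac{4 + z}{5} = - \frac{4}{5} + \left(\frac{4}{5} + \frac{z}{5}\right) = \frac{z}{5}$)
$v{\left(-1 \right)} J{\left(-6 \right)} + r{\left(-3,F \right)} = \frac{1}{5} \left(-1\right) \left(-6\right)^{2} + \left(-3 + 1\right) = \left(- \frac{1}{5}\right) 36 - 2 = - \frac{36}{5} - 2 = - \frac{46}{5}$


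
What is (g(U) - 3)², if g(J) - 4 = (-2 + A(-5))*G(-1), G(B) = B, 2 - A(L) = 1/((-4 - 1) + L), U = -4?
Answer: 81/100 ≈ 0.81000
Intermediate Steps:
A(L) = 2 - 1/(-5 + L) (A(L) = 2 - 1/((-4 - 1) + L) = 2 - 1/(-5 + L))
g(J) = 39/10 (g(J) = 4 + (-2 + (-11 + 2*(-5))/(-5 - 5))*(-1) = 4 + (-2 + (-11 - 10)/(-10))*(-1) = 4 + (-2 - ⅒*(-21))*(-1) = 4 + (-2 + 21/10)*(-1) = 4 + (⅒)*(-1) = 4 - ⅒ = 39/10)
(g(U) - 3)² = (39/10 - 3)² = (9/10)² = 81/100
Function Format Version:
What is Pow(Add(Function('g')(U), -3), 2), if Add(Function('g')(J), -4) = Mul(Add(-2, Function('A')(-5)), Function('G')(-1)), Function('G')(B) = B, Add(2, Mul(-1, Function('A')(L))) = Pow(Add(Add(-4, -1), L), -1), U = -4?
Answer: Rational(81, 100) ≈ 0.81000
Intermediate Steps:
Function('A')(L) = Add(2, Mul(-1, Pow(Add(-5, L), -1))) (Function('A')(L) = Add(2, Mul(-1, Pow(Add(Add(-4, -1), L), -1))) = Add(2, Mul(-1, Pow(Add(-5, L), -1))))
Function('g')(J) = Rational(39, 10) (Function('g')(J) = Add(4, Mul(Add(-2, Mul(Pow(Add(-5, -5), -1), Add(-11, Mul(2, -5)))), -1)) = Add(4, Mul(Add(-2, Mul(Pow(-10, -1), Add(-11, -10))), -1)) = Add(4, Mul(Add(-2, Mul(Rational(-1, 10), -21)), -1)) = Add(4, Mul(Add(-2, Rational(21, 10)), -1)) = Add(4, Mul(Rational(1, 10), -1)) = Add(4, Rational(-1, 10)) = Rational(39, 10))
Pow(Add(Function('g')(U), -3), 2) = Pow(Add(Rational(39, 10), -3), 2) = Pow(Rational(9, 10), 2) = Rational(81, 100)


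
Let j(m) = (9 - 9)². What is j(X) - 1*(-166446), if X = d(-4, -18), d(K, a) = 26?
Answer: 166446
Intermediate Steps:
X = 26
j(m) = 0 (j(m) = 0² = 0)
j(X) - 1*(-166446) = 0 - 1*(-166446) = 0 + 166446 = 166446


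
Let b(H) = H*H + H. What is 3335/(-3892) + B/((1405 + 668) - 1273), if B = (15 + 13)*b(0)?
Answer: -3335/3892 ≈ -0.85689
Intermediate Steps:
b(H) = H + H² (b(H) = H² + H = H + H²)
B = 0 (B = (15 + 13)*(0*(1 + 0)) = 28*(0*1) = 28*0 = 0)
3335/(-3892) + B/((1405 + 668) - 1273) = 3335/(-3892) + 0/((1405 + 668) - 1273) = 3335*(-1/3892) + 0/(2073 - 1273) = -3335/3892 + 0/800 = -3335/3892 + 0*(1/800) = -3335/3892 + 0 = -3335/3892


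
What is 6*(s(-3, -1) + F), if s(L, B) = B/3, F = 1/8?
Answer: -5/4 ≈ -1.2500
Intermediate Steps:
F = 1/8 ≈ 0.12500
s(L, B) = B/3 (s(L, B) = B*(1/3) = B/3)
6*(s(-3, -1) + F) = 6*((1/3)*(-1) + 1/8) = 6*(-1/3 + 1/8) = 6*(-5/24) = -5/4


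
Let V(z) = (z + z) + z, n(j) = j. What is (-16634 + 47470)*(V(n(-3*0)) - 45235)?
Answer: -1394866460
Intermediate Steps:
V(z) = 3*z (V(z) = 2*z + z = 3*z)
(-16634 + 47470)*(V(n(-3*0)) - 45235) = (-16634 + 47470)*(3*(-3*0) - 45235) = 30836*(3*0 - 45235) = 30836*(0 - 45235) = 30836*(-45235) = -1394866460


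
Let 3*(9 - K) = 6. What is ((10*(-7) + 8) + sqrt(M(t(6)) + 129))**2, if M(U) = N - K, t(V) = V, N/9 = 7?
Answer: (62 - sqrt(185))**2 ≈ 2342.4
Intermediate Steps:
N = 63 (N = 9*7 = 63)
K = 7 (K = 9 - 1/3*6 = 9 - 2 = 7)
M(U) = 56 (M(U) = 63 - 1*7 = 63 - 7 = 56)
((10*(-7) + 8) + sqrt(M(t(6)) + 129))**2 = ((10*(-7) + 8) + sqrt(56 + 129))**2 = ((-70 + 8) + sqrt(185))**2 = (-62 + sqrt(185))**2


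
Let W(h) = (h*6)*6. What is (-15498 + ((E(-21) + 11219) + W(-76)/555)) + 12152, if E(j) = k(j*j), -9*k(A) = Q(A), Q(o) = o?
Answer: 1446528/185 ≈ 7819.1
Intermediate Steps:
W(h) = 36*h (W(h) = (6*h)*6 = 36*h)
k(A) = -A/9
E(j) = -j²/9 (E(j) = -j*j/9 = -j²/9)
(-15498 + ((E(-21) + 11219) + W(-76)/555)) + 12152 = (-15498 + ((-⅑*(-21)² + 11219) + (36*(-76))/555)) + 12152 = (-15498 + ((-⅑*441 + 11219) - 2736*1/555)) + 12152 = (-15498 + ((-49 + 11219) - 912/185)) + 12152 = (-15498 + (11170 - 912/185)) + 12152 = (-15498 + 2065538/185) + 12152 = -801592/185 + 12152 = 1446528/185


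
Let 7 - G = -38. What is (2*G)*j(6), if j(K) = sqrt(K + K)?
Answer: 180*sqrt(3) ≈ 311.77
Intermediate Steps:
G = 45 (G = 7 - 1*(-38) = 7 + 38 = 45)
j(K) = sqrt(2)*sqrt(K) (j(K) = sqrt(2*K) = sqrt(2)*sqrt(K))
(2*G)*j(6) = (2*45)*(sqrt(2)*sqrt(6)) = 90*(2*sqrt(3)) = 180*sqrt(3)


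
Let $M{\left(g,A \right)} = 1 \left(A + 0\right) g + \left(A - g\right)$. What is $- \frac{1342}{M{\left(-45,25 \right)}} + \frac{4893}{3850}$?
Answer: $\frac{295109}{116050} \approx 2.5429$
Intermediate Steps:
$M{\left(g,A \right)} = A - g + A g$ ($M{\left(g,A \right)} = 1 A g + \left(A - g\right) = A g + \left(A - g\right) = A - g + A g$)
$- \frac{1342}{M{\left(-45,25 \right)}} + \frac{4893}{3850} = - \frac{1342}{25 - -45 + 25 \left(-45\right)} + \frac{4893}{3850} = - \frac{1342}{25 + 45 - 1125} + 4893 \cdot \frac{1}{3850} = - \frac{1342}{-1055} + \frac{699}{550} = \left(-1342\right) \left(- \frac{1}{1055}\right) + \frac{699}{550} = \frac{1342}{1055} + \frac{699}{550} = \frac{295109}{116050}$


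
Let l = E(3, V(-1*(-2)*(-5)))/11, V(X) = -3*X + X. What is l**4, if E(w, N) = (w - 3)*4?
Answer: 0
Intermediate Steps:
V(X) = -2*X
E(w, N) = -12 + 4*w (E(w, N) = (-3 + w)*4 = -12 + 4*w)
l = 0 (l = (-12 + 4*3)/11 = (-12 + 12)*(1/11) = 0*(1/11) = 0)
l**4 = 0**4 = 0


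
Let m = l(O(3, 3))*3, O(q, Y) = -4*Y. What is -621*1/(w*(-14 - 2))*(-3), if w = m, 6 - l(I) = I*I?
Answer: 9/32 ≈ 0.28125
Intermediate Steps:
l(I) = 6 - I² (l(I) = 6 - I*I = 6 - I²)
m = -414 (m = (6 - (-4*3)²)*3 = (6 - 1*(-12)²)*3 = (6 - 1*144)*3 = (6 - 144)*3 = -138*3 = -414)
w = -414
-621*1/(w*(-14 - 2))*(-3) = -621*(-1/(414*(-14 - 2)))*(-3) = -621/((-16*(-414)))*(-3) = -621/6624*(-3) = -621*1/6624*(-3) = -3/32*(-3) = 9/32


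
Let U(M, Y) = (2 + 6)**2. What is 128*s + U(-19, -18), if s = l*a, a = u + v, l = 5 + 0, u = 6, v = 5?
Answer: 7104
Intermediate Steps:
U(M, Y) = 64 (U(M, Y) = 8**2 = 64)
l = 5
a = 11 (a = 6 + 5 = 11)
s = 55 (s = 5*11 = 55)
128*s + U(-19, -18) = 128*55 + 64 = 7040 + 64 = 7104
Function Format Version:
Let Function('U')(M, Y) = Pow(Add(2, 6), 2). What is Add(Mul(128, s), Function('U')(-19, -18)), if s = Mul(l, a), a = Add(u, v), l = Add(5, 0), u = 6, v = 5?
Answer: 7104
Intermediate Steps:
Function('U')(M, Y) = 64 (Function('U')(M, Y) = Pow(8, 2) = 64)
l = 5
a = 11 (a = Add(6, 5) = 11)
s = 55 (s = Mul(5, 11) = 55)
Add(Mul(128, s), Function('U')(-19, -18)) = Add(Mul(128, 55), 64) = Add(7040, 64) = 7104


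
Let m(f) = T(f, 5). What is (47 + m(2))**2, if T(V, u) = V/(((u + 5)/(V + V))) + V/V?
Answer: 59536/25 ≈ 2381.4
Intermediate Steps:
T(V, u) = 1 + 2*V**2/(5 + u) (T(V, u) = V/(((5 + u)/((2*V)))) + 1 = V/(((5 + u)*(1/(2*V)))) + 1 = V/(((5 + u)/(2*V))) + 1 = V*(2*V/(5 + u)) + 1 = 2*V**2/(5 + u) + 1 = 1 + 2*V**2/(5 + u))
m(f) = 1 + f**2/5 (m(f) = (5 + 5 + 2*f**2)/(5 + 5) = (10 + 2*f**2)/10 = 1 + f**2/5)
(47 + m(2))**2 = (47 + (1 + (1/5)*2**2))**2 = (47 + (1 + (1/5)*4))**2 = (47 + (1 + 4/5))**2 = (47 + 9/5)**2 = (244/5)**2 = 59536/25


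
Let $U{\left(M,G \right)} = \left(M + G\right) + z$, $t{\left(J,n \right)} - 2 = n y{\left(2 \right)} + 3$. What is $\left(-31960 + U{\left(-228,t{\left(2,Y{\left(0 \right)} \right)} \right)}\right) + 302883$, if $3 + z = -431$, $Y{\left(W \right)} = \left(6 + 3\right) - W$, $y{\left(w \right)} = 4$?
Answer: $270302$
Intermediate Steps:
$Y{\left(W \right)} = 9 - W$
$t{\left(J,n \right)} = 5 + 4 n$ ($t{\left(J,n \right)} = 2 + \left(n 4 + 3\right) = 2 + \left(4 n + 3\right) = 2 + \left(3 + 4 n\right) = 5 + 4 n$)
$z = -434$ ($z = -3 - 431 = -434$)
$U{\left(M,G \right)} = -434 + G + M$ ($U{\left(M,G \right)} = \left(M + G\right) - 434 = \left(G + M\right) - 434 = -434 + G + M$)
$\left(-31960 + U{\left(-228,t{\left(2,Y{\left(0 \right)} \right)} \right)}\right) + 302883 = \left(-31960 - \left(657 - 4 \left(9 - 0\right)\right)\right) + 302883 = \left(-31960 - \left(657 - 4 \left(9 + 0\right)\right)\right) + 302883 = \left(-31960 - 621\right) + 302883 = -32581 + 302883 = 270302$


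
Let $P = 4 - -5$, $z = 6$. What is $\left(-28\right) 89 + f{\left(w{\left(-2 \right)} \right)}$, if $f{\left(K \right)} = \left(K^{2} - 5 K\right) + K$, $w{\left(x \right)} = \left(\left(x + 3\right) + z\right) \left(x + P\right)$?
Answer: $-287$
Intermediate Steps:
$P = 9$ ($P = 4 + 5 = 9$)
$w{\left(x \right)} = \left(9 + x\right)^{2}$ ($w{\left(x \right)} = \left(\left(x + 3\right) + 6\right) \left(x + 9\right) = \left(\left(3 + x\right) + 6\right) \left(9 + x\right) = \left(9 + x\right) \left(9 + x\right) = \left(9 + x\right)^{2}$)
$f{\left(K \right)} = K^{2} - 4 K$
$\left(-28\right) 89 + f{\left(w{\left(-2 \right)} \right)} = \left(-28\right) 89 + \left(81 + \left(-2\right)^{2} + 18 \left(-2\right)\right) \left(-4 + \left(81 + \left(-2\right)^{2} + 18 \left(-2\right)\right)\right) = -2492 + \left(81 + 4 - 36\right) \left(-4 + \left(81 + 4 - 36\right)\right) = -2492 + 49 \left(-4 + 49\right) = -2492 + 49 \cdot 45 = -2492 + 2205 = -287$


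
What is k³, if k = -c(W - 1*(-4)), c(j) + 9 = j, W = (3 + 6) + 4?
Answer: -512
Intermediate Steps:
W = 13 (W = 9 + 4 = 13)
c(j) = -9 + j
k = -8 (k = -(-9 + (13 - 1*(-4))) = -(-9 + (13 + 4)) = -(-9 + 17) = -1*8 = -8)
k³ = (-8)³ = -512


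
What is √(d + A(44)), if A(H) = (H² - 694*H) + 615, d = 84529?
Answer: 4*√3534 ≈ 237.79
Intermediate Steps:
A(H) = 615 + H² - 694*H
√(d + A(44)) = √(84529 + (615 + 44² - 694*44)) = √(84529 + (615 + 1936 - 30536)) = √(84529 - 27985) = √56544 = 4*√3534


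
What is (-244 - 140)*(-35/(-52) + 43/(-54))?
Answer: 5536/117 ≈ 47.316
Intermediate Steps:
(-244 - 140)*(-35/(-52) + 43/(-54)) = -384*(-35*(-1/52) + 43*(-1/54)) = -384*(35/52 - 43/54) = -384*(-173/1404) = 5536/117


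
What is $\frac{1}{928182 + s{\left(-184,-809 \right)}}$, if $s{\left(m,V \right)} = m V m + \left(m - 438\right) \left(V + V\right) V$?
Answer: $- \frac{1}{840635686} \approx -1.1896 \cdot 10^{-9}$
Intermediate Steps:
$s{\left(m,V \right)} = V m^{2} + 2 V^{2} \left(-438 + m\right)$ ($s{\left(m,V \right)} = V m m + \left(-438 + m\right) 2 V V = V m^{2} + 2 V \left(-438 + m\right) V = V m^{2} + 2 V^{2} \left(-438 + m\right)$)
$\frac{1}{928182 + s{\left(-184,-809 \right)}} = \frac{1}{928182 - 809 \left(\left(-184\right)^{2} - -708684 + 2 \left(-809\right) \left(-184\right)\right)} = \frac{1}{928182 - 809 \left(33856 + 708684 + 297712\right)} = \frac{1}{928182 - 841563868} = \frac{1}{-840635686} = - \frac{1}{840635686}$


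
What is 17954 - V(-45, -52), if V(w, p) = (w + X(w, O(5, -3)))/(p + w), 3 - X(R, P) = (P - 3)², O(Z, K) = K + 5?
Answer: 1741495/97 ≈ 17954.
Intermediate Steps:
O(Z, K) = 5 + K
X(R, P) = 3 - (-3 + P)² (X(R, P) = 3 - (P - 3)² = 3 - (-3 + P)²)
V(w, p) = (2 + w)/(p + w) (V(w, p) = (w + (3 - (-3 + (5 - 3))²))/(p + w) = (w + (3 - (-3 + 2)²))/(p + w) = (w + (3 - 1*(-1)²))/(p + w) = (w + (3 - 1*1))/(p + w) = (w + (3 - 1))/(p + w) = (w + 2)/(p + w) = (2 + w)/(p + w))
17954 - V(-45, -52) = 17954 - (2 - 45)/(-52 - 45) = 17954 - (-43)/(-97) = 17954 - (-1)*(-43)/97 = 17954 - 1*43/97 = 17954 - 43/97 = 1741495/97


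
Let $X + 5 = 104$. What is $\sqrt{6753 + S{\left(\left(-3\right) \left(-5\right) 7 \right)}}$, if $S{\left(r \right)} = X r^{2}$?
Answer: $2 \sqrt{274557} \approx 1048.0$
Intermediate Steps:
$X = 99$ ($X = -5 + 104 = 99$)
$S{\left(r \right)} = 99 r^{2}$
$\sqrt{6753 + S{\left(\left(-3\right) \left(-5\right) 7 \right)}} = \sqrt{6753 + 99 \left(\left(-3\right) \left(-5\right) 7\right)^{2}} = \sqrt{6753 + 99 \left(15 \cdot 7\right)^{2}} = \sqrt{6753 + 99 \cdot 105^{2}} = \sqrt{6753 + 99 \cdot 11025} = \sqrt{6753 + 1091475} = \sqrt{1098228} = 2 \sqrt{274557}$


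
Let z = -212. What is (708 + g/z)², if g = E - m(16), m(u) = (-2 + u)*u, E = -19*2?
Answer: 5651882041/11236 ≈ 5.0302e+5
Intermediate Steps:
E = -38
m(u) = u*(-2 + u)
g = -262 (g = -38 - 16*(-2 + 16) = -38 - 16*14 = -38 - 1*224 = -38 - 224 = -262)
(708 + g/z)² = (708 - 262/(-212))² = (708 - 262*(-1/212))² = (708 + 131/106)² = (75179/106)² = 5651882041/11236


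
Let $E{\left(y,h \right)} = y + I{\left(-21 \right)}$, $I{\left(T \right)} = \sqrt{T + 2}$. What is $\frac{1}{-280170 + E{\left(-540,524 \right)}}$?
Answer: $- \frac{280710}{78798104119} - \frac{i \sqrt{19}}{78798104119} \approx -3.5624 \cdot 10^{-6} - 5.5317 \cdot 10^{-11} i$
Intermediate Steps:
$I{\left(T \right)} = \sqrt{2 + T}$
$E{\left(y,h \right)} = y + i \sqrt{19}$ ($E{\left(y,h \right)} = y + \sqrt{2 - 21} = y + \sqrt{-19} = y + i \sqrt{19}$)
$\frac{1}{-280170 + E{\left(-540,524 \right)}} = \frac{1}{-280170 - \left(540 - i \sqrt{19}\right)} = \frac{1}{-280710 + i \sqrt{19}}$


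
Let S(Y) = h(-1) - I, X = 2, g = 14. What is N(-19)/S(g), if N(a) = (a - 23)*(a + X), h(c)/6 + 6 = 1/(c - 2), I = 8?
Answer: -357/23 ≈ -15.522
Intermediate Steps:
h(c) = -36 + 6/(-2 + c) (h(c) = -36 + 6/(c - 2) = -36 + 6/(-2 + c))
S(Y) = -46 (S(Y) = 6*(13 - 6*(-1))/(-2 - 1) - 1*8 = 6*(13 + 6)/(-3) - 8 = 6*(-1/3)*19 - 8 = -38 - 8 = -46)
N(a) = (-23 + a)*(2 + a) (N(a) = (a - 23)*(a + 2) = (-23 + a)*(2 + a))
N(-19)/S(g) = (-46 + (-19)**2 - 21*(-19))/(-46) = (-46 + 361 + 399)*(-1/46) = 714*(-1/46) = -357/23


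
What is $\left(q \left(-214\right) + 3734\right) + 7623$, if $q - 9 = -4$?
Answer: $10287$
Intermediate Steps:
$q = 5$ ($q = 9 - 4 = 5$)
$\left(q \left(-214\right) + 3734\right) + 7623 = \left(5 \left(-214\right) + 3734\right) + 7623 = \left(-1070 + 3734\right) + 7623 = 2664 + 7623 = 10287$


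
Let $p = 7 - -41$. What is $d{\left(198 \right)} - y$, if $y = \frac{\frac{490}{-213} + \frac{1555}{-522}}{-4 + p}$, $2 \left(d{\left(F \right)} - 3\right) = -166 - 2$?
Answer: $- \frac{131893303}{1630728} \approx -80.88$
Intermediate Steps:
$p = 48$ ($p = 7 + 41 = 48$)
$d{\left(F \right)} = -81$ ($d{\left(F \right)} = 3 + \frac{-166 - 2}{2} = 3 + \frac{1}{2} \left(-168\right) = 3 - 84 = -81$)
$y = - \frac{195665}{1630728}$ ($y = \frac{\frac{490}{-213} + \frac{1555}{-522}}{-4 + 48} = \frac{490 \left(- \frac{1}{213}\right) + 1555 \left(- \frac{1}{522}\right)}{44} = \left(- \frac{490}{213} - \frac{1555}{522}\right) \frac{1}{44} = \left(- \frac{195665}{37062}\right) \frac{1}{44} = - \frac{195665}{1630728} \approx -0.11999$)
$d{\left(198 \right)} - y = -81 - - \frac{195665}{1630728} = -81 + \frac{195665}{1630728} = - \frac{131893303}{1630728}$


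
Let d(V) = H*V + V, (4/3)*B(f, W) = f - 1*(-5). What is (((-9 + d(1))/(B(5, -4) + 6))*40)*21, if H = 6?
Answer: -1120/9 ≈ -124.44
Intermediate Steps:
B(f, W) = 15/4 + 3*f/4 (B(f, W) = 3*(f - 1*(-5))/4 = 3*(f + 5)/4 = 3*(5 + f)/4 = 15/4 + 3*f/4)
d(V) = 7*V (d(V) = 6*V + V = 7*V)
(((-9 + d(1))/(B(5, -4) + 6))*40)*21 = (((-9 + 7*1)/((15/4 + (¾)*5) + 6))*40)*21 = (((-9 + 7)/((15/4 + 15/4) + 6))*40)*21 = (-2/(15/2 + 6)*40)*21 = (-2/27/2*40)*21 = (-2*2/27*40)*21 = -4/27*40*21 = -160/27*21 = -1120/9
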